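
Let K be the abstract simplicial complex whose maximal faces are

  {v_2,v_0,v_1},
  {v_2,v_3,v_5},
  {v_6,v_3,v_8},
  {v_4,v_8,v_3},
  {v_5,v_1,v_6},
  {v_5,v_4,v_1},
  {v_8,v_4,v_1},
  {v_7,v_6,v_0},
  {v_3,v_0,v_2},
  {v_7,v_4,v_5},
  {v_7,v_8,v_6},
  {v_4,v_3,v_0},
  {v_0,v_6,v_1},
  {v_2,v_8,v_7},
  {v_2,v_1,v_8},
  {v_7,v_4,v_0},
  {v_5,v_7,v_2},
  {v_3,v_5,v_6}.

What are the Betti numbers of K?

b_0 = 1, b_1 = 2, b_2 = 1.

Fix the vertex order v_0 < v_1 < v_2 < v_3 < v_4 < v_5 < v_6 < v_7 < v_8 and write every simplex with vertices in increasing order. Then dim K = 2 and the simplices of K are:

  0-simplices (9): [v_0], [v_1], [v_2], [v_3], [v_4], [v_5], [v_6], [v_7], [v_8]
  1-simplices (27): (27 of them)
  2-simplices (18): (18 of them)

giving chain groups C_0 ≅ Z^9, C_1 ≅ Z^27, C_2 ≅ Z^18.

∂_1: C_1 → C_0 is given by ∂[p,q] = [q] − [p].
The 9×27 boundary matrix has rank 8 and Smith normal form diag(1,1,1,1,1,1,1,1).

The boundary map ∂_2: C_2 → C_1 maps a triangle to the signed sum of its edges. For instance
  ∂[v_0,v_2,v_3] = [v_2,v_3] − [v_0,v_3] + [v_0,v_2],
  ∂[v_2,v_3,v_5] = [v_3,v_5] − [v_2,v_5] + [v_2,v_3].
As a 27×18 matrix over Z this has rank 17, with invariant factors (1,1,1,1,1,1,1,1,1,1,1,1,1,1,1,1,1).

Computing H_k = (kernel of ∂_k) / (image of ∂_{k+1}):

  H_0: rank C_0 − rank ∂_1 = 9 − 8 = 1, and the invariant factors of ∂_1 are all 1, so H_0 = Z.
  H_1: rank ker ∂_1 − rank ∂_2 = (27 − 8) − 17 = 2, and the invariant factors of ∂_2 are all 1, so H_1 = Z^2.
  H_2: rank ker ∂_2 − rank ∂_3 = (18 − 17) − 0 = 1, and there is no ∂_3, so H_2 = Z.

(K is a triangulation of the torus T^2.)

Hence the Betti numbers are b_0 = 1, b_1 = 2, b_2 = 1.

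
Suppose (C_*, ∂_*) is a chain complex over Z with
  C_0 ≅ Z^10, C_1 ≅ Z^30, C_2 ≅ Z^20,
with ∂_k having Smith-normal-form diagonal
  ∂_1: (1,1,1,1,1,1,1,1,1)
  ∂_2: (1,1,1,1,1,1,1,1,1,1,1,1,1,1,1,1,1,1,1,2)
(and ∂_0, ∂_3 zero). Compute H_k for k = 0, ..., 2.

H_0 ≅ Z,  H_1 ≅ Z ⊕ Z/2,  H_2 = 0.

H_0: b_0 = 10 − 0 − 9 = 1; torsion from ∂_1 factors > 1: none. So H_0 ≅ Z.
H_1: b_1 = 30 − 9 − 20 = 1; torsion from ∂_2 factors > 1: [2]. So H_1 ≅ Z ⊕ Z/2.
H_2: b_2 = 20 − 20 − 0 = 0; torsion from ∂_3 factors > 1: none. So H_2 ≅ 0.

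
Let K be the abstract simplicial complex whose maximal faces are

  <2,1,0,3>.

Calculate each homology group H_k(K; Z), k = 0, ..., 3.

Take the total order 0 < 1 < 2 < 3 on the vertex set. Then K (dimension 3) consists of the simplices:

  0-simplices (4): [0], [1], [2], [3]
  1-simplices (6): [0,1], [0,2], [0,3], [1,2], [1,3], [2,3]
  2-simplices (4): [0,1,2], [0,1,3], [0,2,3], [1,2,3]
  3-simplices (1): [0,1,2,3]

so the chain groups are C_0 ≅ Z^4, C_1 ≅ Z^6, C_2 ≅ Z^4, C_3 ≅ Z^1.

Boundary ∂_1: C_1 → C_0 is given by ∂[p,q] = [q] − [p]. For instance
  ∂[1,3] = [3] − [1].
As a 4×6 matrix over Z this has rank 3, with invariant factors (1,1,1).

∂_2: C_2 → C_1 acts by ∂[p,q,r] = [q,r] − [p,r] + [p,q]. For instance
  ∂[0,1,3] = [1,3] − [0,3] + [0,1],
  ∂[0,1,2] = [1,2] − [0,2] + [0,1].
The 6×4 boundary matrix has rank 3 and Smith normal form diag(1,1,1).

The boundary map ∂_3: C_3 → C_2 sends each 3-simplex σ to the alternating sum Σ_i (−1)^i (σ with its i-th vertex removed). For instance
  ∂[0,1,2,3] = [1,2,3] − [0,2,3] + [0,1,3] − [0,1,2].
As a 4×1 matrix over Z this has rank 1, with invariant factors (1).

Computing H_k = (kernel of ∂_k) / (image of ∂_{k+1}):

  H_0: rank C_0 − rank ∂_1 = 4 − 3 = 1, and the invariant factors of ∂_1 are all 1, so H_0 ≅ Z.
  H_1: rank ker ∂_1 − rank ∂_2 = (6 − 3) − 3 = 0, and the invariant factors of ∂_2 are all 1, so H_1 ≅ 0.
  H_2: rank ker ∂_2 − rank ∂_3 = (4 − 3) − 1 = 0, and the invariant factors of ∂_3 are all 1, so H_2 ≅ 0.
  H_3: rank ker ∂_3 − rank ∂_4 = (1 − 1) − 0 = 0, and there is no ∂_4, so H_3 ≅ 0.

(K is a triangulation of the 3-simplex.)

H_0 ≅ Z,  H_1 = 0,  H_2 = 0,  H_3 = 0.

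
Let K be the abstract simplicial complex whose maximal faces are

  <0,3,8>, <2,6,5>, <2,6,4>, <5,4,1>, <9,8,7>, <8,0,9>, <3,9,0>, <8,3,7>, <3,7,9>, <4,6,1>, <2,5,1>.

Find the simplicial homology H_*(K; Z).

H_0 ≅ Z^2,  H_1 ≅ Z,  H_2 ≅ Z.

Take the total order 0 < 1 < 2 < 3 < 4 < 5 < 6 < 7 < 8 < 9 on the vertex set. Then K (dimension 2) consists of the simplices:

  0-simplices (10): [0], [1], [2], [3], [4], [5], [6], [7], [8], [9]
  1-simplices (19): [0,3], [0,8], [0,9], [1,2], [1,4], [1,5], [1,6], [2,4], [2,5], [2,6], [3,7], [3,8], [3,9], [4,5], [4,6], [5,6], [7,8], [7,9], [8,9]
  2-simplices (11): [0,3,8], [0,3,9], [0,8,9], [1,2,5], [1,4,5], [1,4,6], [2,4,6], [2,5,6], [3,7,8], [3,7,9], [7,8,9]

Hence C_0 ≅ Z^10, C_1 ≅ Z^19, C_2 ≅ Z^11.

Boundary ∂_1: C_1 → C_0 is given by ∂[p,q] = [q] − [p].
The 10×19 boundary matrix has rank 8 and Smith normal form diag(1,1,1,1,1,1,1,1).

Boundary ∂_2: C_2 → C_1 maps a triangle to the signed sum of its edges. For instance
  ∂[1,4,5] = [4,5] − [1,5] + [1,4],
  ∂[2,5,6] = [5,6] − [2,6] + [2,5].
This gives a 19×11 integer matrix of rank 10; reducing to Smith normal form yields diagonal entries (1,1,1,1,1,1,1,1,1,1).

Computing H_k = (kernel of ∂_k) / (image of ∂_{k+1}):

  H_0: rank C_0 − rank ∂_1 = 10 − 8 = 2, and the invariant factors of ∂_1 are all 1, so H_0 ≅ Z^2.
  H_1: rank ker ∂_1 − rank ∂_2 = (19 − 8) − 10 = 1, and the invariant factors of ∂_2 are all 1, so H_1 ≅ Z.
  H_2: rank ker ∂_2 − rank ∂_3 = (11 − 10) − 0 = 1, and there is no ∂_3, so H_2 ≅ Z.

(K is a triangulation of the disjoint union of the 2-sphere S^2 and the Möbius band.)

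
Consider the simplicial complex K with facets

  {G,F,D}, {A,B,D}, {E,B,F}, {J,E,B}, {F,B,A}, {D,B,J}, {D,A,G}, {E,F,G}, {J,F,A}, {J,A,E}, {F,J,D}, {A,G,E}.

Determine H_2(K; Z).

Order the vertices as A < B < D < E < F < G < J. Listing each simplex with vertices in this order, K has dimension 2 with simplices:

  0-simplices (7): A, B, D, E, F, G, J
  1-simplices (18): AB, AD, AE, AF, AG, AJ, BD, BE, BF, BJ, DF, DG, DJ, EF, EG, EJ, FG, FJ
  2-simplices (12): ABD, ABF, ADG, AEG, AEJ, AFJ, BDJ, BEF, BEJ, DFG, DFJ, EFG

so the chain groups are C_0 ≅ Z^7, C_1 ≅ Z^18, C_2 ≅ Z^12.

Boundary ∂_1: C_1 → C_0 sends each edge [p,q] (with p < q) to q − p.
The 7×18 boundary matrix has rank 6 and Smith normal form diag(1,1,1,1,1,1).

The boundary map ∂_2: C_2 → C_1 sends each 2-simplex [p,q,r] to [q,r] − [p,r] + [p,q]. For instance
  ∂DFG = FG − DG + DF,
  ∂AEG = EG − AG + AE.
The 18×12 boundary matrix has rank 12 and Smith normal form diag(1,1,1,1,1,1,1,1,1,1,1,2).

Now H_k = ker ∂_k / im ∂_{k+1}, so:

  H_2: rank ker ∂_2 − rank ∂_3 = (12 − 12) − 0 = 0, and there is no ∂_3, so H_2 ≅ 0.

H_2 = 0.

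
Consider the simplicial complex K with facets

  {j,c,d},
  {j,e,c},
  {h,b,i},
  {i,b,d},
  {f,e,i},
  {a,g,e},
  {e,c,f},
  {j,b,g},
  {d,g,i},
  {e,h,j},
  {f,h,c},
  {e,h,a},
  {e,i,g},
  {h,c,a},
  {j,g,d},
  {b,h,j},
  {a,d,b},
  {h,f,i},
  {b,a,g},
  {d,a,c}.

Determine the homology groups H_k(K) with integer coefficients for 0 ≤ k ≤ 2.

Take the total order a < b < c < d < e < f < g < h < i < j on the vertex set. Then K (dimension 2) consists of the simplices:

  0-simplices (10): a, b, c, d, e, f, g, h, i, j
  1-simplices (30): ab, ac, ad, ae, ag, ah, bd, bg, bh, bi, bj, cd, ce, cf, ch, cj, dg, di, dj, ef, eg, eh, ei, ej, fh, fi, gi, gj, hi, hj
  2-simplices (20): abd, abg, acd, ach, aeg, aeh, bdi, bgj, bhi, bhj, cdj, cef, cej, cfh, dgi, dgj, efi, egi, ehj, fhi

so the chain groups are C_0 ≅ Z^10, C_1 ≅ Z^30, C_2 ≅ Z^20.

∂_1: C_1 → C_0 is given by ∂[p,q] = [q] − [p].
As a 10×30 matrix over Z this has rank 9, with invariant factors (1,1,1,1,1,1,1,1,1).

Boundary ∂_2: C_2 → C_1 maps a triangle to the signed sum of its edges. For instance
  ∂dgi = gi − di + dg,
  ∂ach = ch − ah + ac.
The 30×20 boundary matrix has rank 20 and Smith normal form diag(1,1,1,1,1,1,1,1,1,1,1,1,1,1,1,1,1,1,1,2).

Reading off H_k = ker ∂_k / im ∂_{k+1}:

  H_0: rank C_0 − rank ∂_1 = 10 − 9 = 1, and the invariant factors of ∂_1 are all 1, so H_0 = Z.
  H_1: rank ker ∂_1 − rank ∂_2 = (30 − 9) − 20 = 1, and ∂_2 has invariant factor 2 > 1, so H_1 = Z ⊕ Z/2.
  H_2: rank ker ∂_2 − rank ∂_3 = (20 − 20) − 0 = 0, and there is no ∂_3, so H_2 = 0.

H_0 = Z,  H_1 = Z ⊕ Z/2,  H_2 = 0.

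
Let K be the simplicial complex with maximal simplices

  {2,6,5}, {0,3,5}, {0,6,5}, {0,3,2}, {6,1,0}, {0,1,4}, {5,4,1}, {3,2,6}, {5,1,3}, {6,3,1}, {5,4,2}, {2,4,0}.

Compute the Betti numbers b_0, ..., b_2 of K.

b_0 = 1, b_1 = 0, b_2 = 0.

Take the total order 0 < 1 < 2 < 3 < 4 < 5 < 6 on the vertex set. Then K (dimension 2) consists of the simplices:

  0-simplices (7): [0], [1], [2], [3], [4], [5], [6]
  1-simplices (18): [0,1], [0,2], [0,3], [0,4], [0,5], [0,6], [1,3], [1,4], [1,5], [1,6], [2,3], [2,4], [2,5], [2,6], [3,5], [3,6], [4,5], [5,6]
  2-simplices (12): [0,1,4], [0,1,6], [0,2,3], [0,2,4], [0,3,5], [0,5,6], [1,3,5], [1,3,6], [1,4,5], [2,3,6], [2,4,5], [2,5,6]

so the chain groups are C_0 ≅ Z^7, C_1 ≅ Z^18, C_2 ≅ Z^12.

∂_1: C_1 → C_0 sends each edge [p,q] (with p < q) to q − p.
This gives a 7×18 integer matrix of rank 6; reducing to Smith normal form yields diagonal entries (1,1,1,1,1,1).

∂_2: C_2 → C_1 maps a triangle to the signed sum of its edges. For instance
  ∂[1,3,5] = [3,5] − [1,5] + [1,3],
  ∂[0,1,4] = [1,4] − [0,4] + [0,1].
As a 18×12 matrix over Z this has rank 12, with invariant factors (1,1,1,1,1,1,1,1,1,1,1,2).

Computing H_k = (kernel of ∂_k) / (image of ∂_{k+1}):

  H_0: rank C_0 − rank ∂_1 = 7 − 6 = 1, and the invariant factors of ∂_1 are all 1, so H_0 ≅ Z.
  H_1: rank ker ∂_1 − rank ∂_2 = (18 − 6) − 12 = 0, and ∂_2 has invariant factor 2 > 1, so H_1 ≅ Z_2.
  H_2: rank ker ∂_2 − rank ∂_3 = (12 − 12) − 0 = 0, and there is no ∂_3, so H_2 ≅ 0.

As a check, the Euler characteristic is 7 − 18 + 12 = 1, which agrees with 1 − 0 + 0 = 1.
(K is a triangulation of the real projective plane RP^2.)

Hence the Betti numbers are b_0 = 1, b_1 = 0, b_2 = 0.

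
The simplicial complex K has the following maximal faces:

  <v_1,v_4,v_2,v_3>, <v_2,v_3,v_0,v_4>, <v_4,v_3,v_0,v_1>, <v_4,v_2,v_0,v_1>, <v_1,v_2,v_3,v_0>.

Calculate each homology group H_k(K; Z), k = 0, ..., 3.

H_0 = Z,  H_1 = 0,  H_2 = 0,  H_3 = Z.

Take the total order v_0 < v_1 < v_2 < v_3 < v_4 on the vertex set. Then K (dimension 3) consists of the simplices:

  0-simplices (5): [v_0], [v_1], [v_2], [v_3], [v_4]
  1-simplices (10): [v_0,v_1], [v_0,v_2], [v_0,v_3], [v_0,v_4], [v_1,v_2], [v_1,v_3], [v_1,v_4], [v_2,v_3], [v_2,v_4], [v_3,v_4]
  2-simplices (10): [v_0,v_1,v_2], [v_0,v_1,v_3], [v_0,v_1,v_4], [v_0,v_2,v_3], [v_0,v_2,v_4], [v_0,v_3,v_4], [v_1,v_2,v_3], [v_1,v_2,v_4], [v_1,v_3,v_4], [v_2,v_3,v_4]
  3-simplices (5): [v_0,v_1,v_2,v_3], [v_0,v_1,v_2,v_4], [v_0,v_1,v_3,v_4], [v_0,v_2,v_3,v_4], [v_1,v_2,v_3,v_4]

giving chain groups C_0 ≅ Z^5, C_1 ≅ Z^10, C_2 ≅ Z^10, C_3 ≅ Z^5.

∂_1: C_1 → C_0 is given by ∂[p,q] = [q] − [p]. For instance
  ∂[v_0,v_1] = [v_1] − [v_0].
This gives a 5×10 integer matrix of rank 4; reducing to Smith normal form yields diagonal entries (1,1,1,1).

∂_2: C_2 → C_1 acts by ∂[p,q,r] = [q,r] − [p,r] + [p,q]. For instance
  ∂[v_0,v_1,v_2] = [v_1,v_2] − [v_0,v_2] + [v_0,v_1],
  ∂[v_1,v_2,v_4] = [v_2,v_4] − [v_1,v_4] + [v_1,v_2].
This gives a 10×10 integer matrix of rank 6; reducing to Smith normal form yields diagonal entries (1,1,1,1,1,1).

∂_3: C_3 → C_2 sends each 3-simplex σ to the alternating sum Σ_i (−1)^i (σ with its i-th vertex removed). For instance
  ∂[v_1,v_2,v_3,v_4] = [v_2,v_3,v_4] − [v_1,v_3,v_4] + [v_1,v_2,v_4] − [v_1,v_2,v_3],
  ∂[v_0,v_1,v_2,v_3] = [v_1,v_2,v_3] − [v_0,v_2,v_3] + [v_0,v_1,v_3] − [v_0,v_1,v_2].
The resulting 10×5 matrix has rank 4, and its Smith normal form has invariant factors (1,1,1,1).

Now H_k = ker ∂_k / im ∂_{k+1}, so:

  H_0: rank C_0 − rank ∂_1 = 5 − 4 = 1, and the invariant factors of ∂_1 are all 1, so H_0 = Z.
  H_1: rank ker ∂_1 − rank ∂_2 = (10 − 4) − 6 = 0, and the invariant factors of ∂_2 are all 1, so H_1 = 0.
  H_2: rank ker ∂_2 − rank ∂_3 = (10 − 6) − 4 = 0, and the invariant factors of ∂_3 are all 1, so H_2 = 0.
  H_3: rank ker ∂_3 − rank ∂_4 = (5 − 4) − 0 = 1, and there is no ∂_4, so H_3 = Z.

As a check, the Euler characteristic is 5 − 10 + 10 − 5 = 0, which agrees with 1 − 0 + 0 − 1 = 0.
(K is a triangulation of the 3-sphere S^3.)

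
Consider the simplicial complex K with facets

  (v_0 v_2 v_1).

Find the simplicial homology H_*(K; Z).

H_0 ≅ Z,  H_1 = 0,  H_2 = 0.

Take the total order v_0 < v_1 < v_2 on the vertex set. Then K (dimension 2) consists of the simplices:

  0-simplices (3): [v_0], [v_1], [v_2]
  1-simplices (3): [v_0,v_1], [v_0,v_2], [v_1,v_2]
  2-simplices (1): [v_0,v_1,v_2]

Hence C_0 ≅ Z^3, C_1 ≅ Z^3, C_2 ≅ Z^1.

∂_1: C_1 → C_0 is given by ∂[p,q] = [q] − [p]. For instance
  ∂[v_1,v_2] = [v_2] − [v_1].
The resulting 3×3 matrix has rank 2, and its Smith normal form has invariant factors (1,1).

Boundary ∂_2: C_2 → C_1 acts by ∂[p,q,r] = [q,r] − [p,r] + [p,q]. For instance
  ∂[v_0,v_1,v_2] = [v_1,v_2] − [v_0,v_2] + [v_0,v_1].
The resulting 3×1 matrix has rank 1, and its Smith normal form has invariant factors (1).

Reading off H_k = ker ∂_k / im ∂_{k+1}:

  H_0: rank C_0 − rank ∂_1 = 3 − 2 = 1, and the invariant factors of ∂_1 are all 1, so H_0 ≅ Z.
  H_1: rank ker ∂_1 − rank ∂_2 = (3 − 2) − 1 = 0, and the invariant factors of ∂_2 are all 1, so H_1 ≅ 0.
  H_2: rank ker ∂_2 − rank ∂_3 = (1 − 1) − 0 = 0, and there is no ∂_3, so H_2 ≅ 0.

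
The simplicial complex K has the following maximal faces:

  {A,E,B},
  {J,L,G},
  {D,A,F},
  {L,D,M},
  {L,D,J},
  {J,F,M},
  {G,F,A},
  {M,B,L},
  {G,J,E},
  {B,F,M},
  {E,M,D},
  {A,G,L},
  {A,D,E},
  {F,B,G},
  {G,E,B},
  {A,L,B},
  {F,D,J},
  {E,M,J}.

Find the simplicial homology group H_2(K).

K has 9 vertices, 27 edges, 18 triangles.
rank ∂_2 = 18, rank ∂_3 = 0 ⇒ b_2 = 18 − 18 − 0 = 0. So H_2 ≅ 0.

H_2 ≅ 0.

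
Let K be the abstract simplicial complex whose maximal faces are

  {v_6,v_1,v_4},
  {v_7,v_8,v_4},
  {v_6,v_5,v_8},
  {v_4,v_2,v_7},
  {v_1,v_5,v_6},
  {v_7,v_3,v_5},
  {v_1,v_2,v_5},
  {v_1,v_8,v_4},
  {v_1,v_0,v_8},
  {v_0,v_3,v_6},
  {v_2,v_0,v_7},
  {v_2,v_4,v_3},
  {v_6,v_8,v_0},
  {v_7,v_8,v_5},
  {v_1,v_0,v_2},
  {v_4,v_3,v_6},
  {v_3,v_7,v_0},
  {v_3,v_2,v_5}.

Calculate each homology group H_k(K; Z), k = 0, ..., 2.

H_0 = Z,  H_1 = Z ⊕ Z/2,  H_2 = 0.

Take the total order v_0 < v_1 < v_2 < v_3 < v_4 < v_5 < v_6 < v_7 < v_8 on the vertex set. Then K (dimension 2) consists of the simplices:

  0-simplices (9): [v_0], [v_1], [v_2], [v_3], [v_4], [v_5], [v_6], [v_7], [v_8]
  1-simplices (27): (27 of them)
  2-simplices (18): (18 of them)

Hence C_0 ≅ Z^9, C_1 ≅ Z^27, C_2 ≅ Z^18.

Boundary ∂_1: C_1 → C_0 sends each edge [p,q] (with p < q) to q − p. For instance
  ∂[v_0,v_8] = [v_8] − [v_0].
The 9×27 boundary matrix has rank 8 and Smith normal form diag(1,1,1,1,1,1,1,1).

Boundary ∂_2: C_2 → C_1 sends each 2-simplex [p,q,r] to [q,r] − [p,r] + [p,q]. For instance
  ∂[v_4,v_7,v_8] = [v_7,v_8] − [v_4,v_8] + [v_4,v_7],
  ∂[v_3,v_4,v_6] = [v_4,v_6] − [v_3,v_6] + [v_3,v_4].
The 27×18 boundary matrix has rank 18 and Smith normal form diag(1,1,1,1,1,1,1,1,1,1,1,1,1,1,1,1,1,2).

From H_k ≅ ker(∂_k) / im(∂_{k+1}) we obtain:

  H_0: rank C_0 − rank ∂_1 = 9 − 8 = 1, and the invariant factors of ∂_1 are all 1, so H_0 ≅ Z.
  H_1: rank ker ∂_1 − rank ∂_2 = (27 − 8) − 18 = 1, and ∂_2 has invariant factor 2 > 1, so H_1 ≅ Z ⊕ Z/2.
  H_2: rank ker ∂_2 − rank ∂_3 = (18 − 18) − 0 = 0, and there is no ∂_3, so H_2 ≅ 0.

(K is a triangulation of the Klein bottle.)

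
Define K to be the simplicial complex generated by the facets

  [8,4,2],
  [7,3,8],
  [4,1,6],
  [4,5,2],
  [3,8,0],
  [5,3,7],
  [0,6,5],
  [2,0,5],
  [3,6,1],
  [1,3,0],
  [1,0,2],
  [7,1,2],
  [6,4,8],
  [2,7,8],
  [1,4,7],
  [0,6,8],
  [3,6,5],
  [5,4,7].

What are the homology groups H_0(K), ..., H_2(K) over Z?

We work with the vertex ordering 0 < 1 < 2 < 3 < 4 < 5 < 6 < 7 < 8. The simplices of K, each written with vertices in increasing order, are:

  0-simplices (9): [0], [1], [2], [3], [4], [5], [6], [7], [8]
  1-simplices (27): (27 of them)
  2-simplices (18): [0,1,2], [0,1,3], [0,2,5], [0,3,8], [0,5,6], [0,6,8], [1,2,7], [1,3,6], [1,4,6], [1,4,7], [2,4,5], [2,4,8], [2,7,8], [3,5,6], [3,5,7], [3,7,8], [4,5,7], [4,6,8]

giving chain groups C_0 ≅ Z^9, C_1 ≅ Z^27, C_2 ≅ Z^18.

Boundary ∂_1: C_1 → C_0 maps an edge to its endpoints' difference, ∂[p,q] = q − p. For instance
  ∂[5,6] = [6] − [5].
The resulting 9×27 matrix has rank 8, and its Smith normal form has invariant factors (1,1,1,1,1,1,1,1).

Boundary ∂_2: C_2 → C_1 sends each 2-simplex [p,q,r] to [q,r] − [p,r] + [p,q]. For instance
  ∂[2,4,5] = [4,5] − [2,5] + [2,4],
  ∂[1,4,6] = [4,6] − [1,6] + [1,4].
This gives a 27×18 integer matrix of rank 18; reducing to Smith normal form yields diagonal entries (1,1,1,1,1,1,1,1,1,1,1,1,1,1,1,1,1,2).

Computing H_k = (kernel of ∂_k) / (image of ∂_{k+1}):

  H_0: rank C_0 − rank ∂_1 = 9 − 8 = 1, and the invariant factors of ∂_1 are all 1, so H_0 = Z.
  H_1: rank ker ∂_1 − rank ∂_2 = (27 − 8) − 18 = 1, and ∂_2 has invariant factor 2 > 1, so H_1 = Z ⊕ Z/2Z.
  H_2: rank ker ∂_2 − rank ∂_3 = (18 − 18) − 0 = 0, and there is no ∂_3, so H_2 = 0.

(K is a triangulation of the Klein bottle.)

H_0 ≅ Z,  H_1 ≅ Z ⊕ Z/2Z,  H_2 = 0.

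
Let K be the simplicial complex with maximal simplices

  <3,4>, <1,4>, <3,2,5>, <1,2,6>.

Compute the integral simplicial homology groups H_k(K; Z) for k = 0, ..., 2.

H_0 ≅ Z,  H_1 ≅ Z,  H_2 = 0.

We work with the vertex ordering 1 < 2 < 3 < 4 < 5 < 6. The simplices of K, each written with vertices in increasing order, are:

  0-simplices (6): [1], [2], [3], [4], [5], [6]
  1-simplices (8): [1,2], [1,4], [1,6], [2,3], [2,5], [2,6], [3,4], [3,5]
  2-simplices (2): [1,2,6], [2,3,5]

so the chain groups are C_0 ≅ Z^6, C_1 ≅ Z^8, C_2 ≅ Z^2.

The boundary map ∂_1: C_1 → C_0 is given by ∂[p,q] = [q] − [p]. For instance
  ∂[1,6] = [6] − [1].
As a 6×8 matrix over Z this has rank 5, with invariant factors (1,1,1,1,1).

Boundary ∂_2: C_2 → C_1 sends each 2-simplex [p,q,r] to [q,r] − [p,r] + [p,q]. For instance
  ∂[2,3,5] = [3,5] − [2,5] + [2,3],
  ∂[1,2,6] = [2,6] − [1,6] + [1,2].
The resulting 8×2 matrix has rank 2, and its Smith normal form has invariant factors (1,1).

Reading off H_k = ker ∂_k / im ∂_{k+1}:

  H_0: rank C_0 − rank ∂_1 = 6 − 5 = 1, and the invariant factors of ∂_1 are all 1, so H_0 = Z.
  H_1: rank ker ∂_1 − rank ∂_2 = (8 − 5) − 2 = 1, and the invariant factors of ∂_2 are all 1, so H_1 = Z.
  H_2: rank ker ∂_2 − rank ∂_3 = (2 − 2) − 0 = 0, and there is no ∂_3, so H_2 = 0.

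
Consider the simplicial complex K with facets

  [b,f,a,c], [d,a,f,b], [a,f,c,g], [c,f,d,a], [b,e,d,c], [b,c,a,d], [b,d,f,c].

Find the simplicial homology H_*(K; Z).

H_0 ≅ Z,  H_1 = 0,  H_2 = 0,  H_3 ≅ Z.

We work with the vertex ordering a < b < c < d < e < f < g. The simplices of K, each written with vertices in increasing order, are:

  0-simplices (7): a, b, c, d, e, f, g
  1-simplices (16): ab, ac, ad, af, ag, bc, bd, be, bf, cd, ce, cf, cg, de, df, fg
  2-simplices (16): abc, abd, abf, acd, acf, acg, adf, afg, bcd, bce, bcf, bde, bdf, cde, cdf, cfg
  3-simplices (7): abcd, abcf, abdf, acdf, acfg, bcde, bcdf

giving chain groups C_0 ≅ Z^7, C_1 ≅ Z^16, C_2 ≅ Z^16, C_3 ≅ Z^7.

Boundary ∂_1: C_1 → C_0 sends each edge [p,q] (with p < q) to q − p. For instance
  ∂bc = c − b.
As a 7×16 matrix over Z this has rank 6, with invariant factors (1,1,1,1,1,1).

∂_2: C_2 → C_1 acts by ∂[p,q,r] = [q,r] − [p,r] + [p,q]. For instance
  ∂bcf = cf − bf + bc,
  ∂bdf = df − bf + bd.
This gives a 16×16 integer matrix of rank 10; reducing to Smith normal form yields diagonal entries (1,1,1,1,1,1,1,1,1,1).

Boundary ∂_3: C_3 → C_2 sends each 3-simplex σ to the alternating sum Σ_i (−1)^i (σ with its i-th vertex removed). For instance
  ∂abdf = bdf − adf + abf − abd,
  ∂bcde = cde − bde + bce − bcd.
The resulting 16×7 matrix has rank 6, and its Smith normal form has invariant factors (1,1,1,1,1,1).

Reading off H_k = ker ∂_k / im ∂_{k+1}:

  H_0: rank C_0 − rank ∂_1 = 7 − 6 = 1, and the invariant factors of ∂_1 are all 1, so H_0 ≅ Z.
  H_1: rank ker ∂_1 − rank ∂_2 = (16 − 6) − 10 = 0, and the invariant factors of ∂_2 are all 1, so H_1 ≅ 0.
  H_2: rank ker ∂_2 − rank ∂_3 = (16 − 10) − 6 = 0, and the invariant factors of ∂_3 are all 1, so H_2 ≅ 0.
  H_3: rank ker ∂_3 − rank ∂_4 = (7 − 6) − 0 = 1, and there is no ∂_4, so H_3 ≅ Z.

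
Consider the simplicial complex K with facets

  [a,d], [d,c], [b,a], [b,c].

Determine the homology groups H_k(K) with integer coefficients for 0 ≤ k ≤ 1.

H_0 ≅ Z,  H_1 ≅ Z.

Fix the vertex order a < b < c < d and write every simplex with vertices in increasing order. Then dim K = 1 and the simplices of K are:

  0-simplices (4): a, b, c, d
  1-simplices (4): ab, ad, bc, cd

so the chain groups are C_0 ≅ Z^4, C_1 ≅ Z^4.

The boundary map ∂_1: C_1 → C_0 is given by ∂[p,q] = [q] − [p]. For instance
  ∂ad = d − a.
As a 4×4 matrix over Z this has rank 3, with invariant factors (1,1,1).

Now H_k = ker ∂_k / im ∂_{k+1}, so:

  H_0: rank C_0 − rank ∂_1 = 4 − 3 = 1, and the invariant factors of ∂_1 are all 1, so H_0 ≅ Z.
  H_1: rank ker ∂_1 − rank ∂_2 = (4 − 3) − 0 = 1, and there is no ∂_2, so H_1 ≅ Z.

(K is a triangulation of the circle S^1.)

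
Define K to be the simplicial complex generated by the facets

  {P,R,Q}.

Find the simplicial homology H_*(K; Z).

We work with the vertex ordering P < Q < R. The simplices of K, each written with vertices in increasing order, are:

  0-simplices (3): P, Q, R
  1-simplices (3): PQ, PR, QR
  2-simplices (1): PQR

Hence C_0 ≅ Z^3, C_1 ≅ Z^3, C_2 ≅ Z^1.

∂_1: C_1 → C_0 sends each edge [p,q] (with p < q) to q − p. For instance
  ∂PR = R − P.
The resulting 3×3 matrix has rank 2, and its Smith normal form has invariant factors (1,1).

∂_2: C_2 → C_1 sends each 2-simplex [p,q,r] to [q,r] − [p,r] + [p,q]. For instance
  ∂PQR = QR − PR + PQ.
The 3×1 boundary matrix has rank 1 and Smith normal form diag(1).

Computing H_k = (kernel of ∂_k) / (image of ∂_{k+1}):

  H_0: rank C_0 − rank ∂_1 = 3 − 2 = 1, and the invariant factors of ∂_1 are all 1, so H_0 = Z.
  H_1: rank ker ∂_1 − rank ∂_2 = (3 − 2) − 1 = 0, and the invariant factors of ∂_2 are all 1, so H_1 = 0.
  H_2: rank ker ∂_2 − rank ∂_3 = (1 − 1) − 0 = 0, and there is no ∂_3, so H_2 = 0.

H_0 = Z,  H_1 = 0,  H_2 = 0.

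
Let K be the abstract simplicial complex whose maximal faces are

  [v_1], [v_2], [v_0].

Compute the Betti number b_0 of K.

We work with the vertex ordering v_0 < v_1 < v_2. The simplices of K, each written with vertices in increasing order, are:

  0-simplices (3): [v_0], [v_1], [v_2]

Hence C_0 ≅ Z^3.

From H_k ≅ ker(∂_k) / im(∂_{k+1}) we obtain:

  H_0: rank C_0 − rank ∂_1 = 3 − 0 = 3, and there is no ∂_1, so H_0 = Z^3.

Hence the Betti numbers are b_0 = 3.

b_0 = 3.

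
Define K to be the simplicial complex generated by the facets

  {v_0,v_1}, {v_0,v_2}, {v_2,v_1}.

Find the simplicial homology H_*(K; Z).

H_0 = Z,  H_1 = Z.

Take the total order v_0 < v_1 < v_2 on the vertex set. Then K (dimension 1) consists of the simplices:

  0-simplices (3): [v_0], [v_1], [v_2]
  1-simplices (3): [v_0,v_1], [v_0,v_2], [v_1,v_2]

so the chain groups are C_0 ≅ Z^3, C_1 ≅ Z^3.

The boundary map ∂_1: C_1 → C_0 is given by ∂[p,q] = [q] − [p].
This gives a 3×3 integer matrix of rank 2; reducing to Smith normal form yields diagonal entries (1,1).

Computing H_k = (kernel of ∂_k) / (image of ∂_{k+1}):

  H_0: rank C_0 − rank ∂_1 = 3 − 2 = 1, and the invariant factors of ∂_1 are all 1, so H_0 = Z.
  H_1: rank ker ∂_1 − rank ∂_2 = (3 − 2) − 0 = 1, and there is no ∂_2, so H_1 = Z.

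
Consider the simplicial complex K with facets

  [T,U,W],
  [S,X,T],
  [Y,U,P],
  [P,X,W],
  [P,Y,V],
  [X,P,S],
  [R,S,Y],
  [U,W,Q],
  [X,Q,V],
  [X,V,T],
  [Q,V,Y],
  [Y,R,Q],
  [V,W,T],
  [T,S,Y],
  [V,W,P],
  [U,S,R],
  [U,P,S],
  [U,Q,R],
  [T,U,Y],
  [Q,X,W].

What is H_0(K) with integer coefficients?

H_0 = Z.

We work with the vertex ordering P < Q < R < S < T < U < V < W < X < Y. The simplices of K, each written with vertices in increasing order, are:

  0-simplices (10): P, Q, R, S, T, U, V, W, X, Y
  1-simplices (30): PS, PU, PV, PW, PX, PY, QR, QU, QV, QW, QX, QY, RS, RU, RY, ST, SU, SX, SY, TU, TV, TW, TX, TY, UW, UY, VW, VX, VY, WX
  2-simplices (20): PSU, PSX, PUY, PVW, PVY, PWX, QRU, QRY, QUW, QVX, QVY, QWX, RSU, RSY, STX, STY, TUW, TUY, TVW, TVX

Hence C_0 ≅ Z^10, C_1 ≅ Z^30, C_2 ≅ Z^20.

The boundary map ∂_1: C_1 → C_0 is given by ∂[p,q] = [q] − [p].
This gives a 10×30 integer matrix of rank 9; reducing to Smith normal form yields diagonal entries (1,1,1,1,1,1,1,1,1).

Boundary ∂_2: C_2 → C_1 maps a triangle to the signed sum of its edges. For instance
  ∂PWX = WX − PX + PW,
  ∂QVX = VX − QX + QV.
The resulting 30×20 matrix has rank 20, and its Smith normal form has invariant factors (1,1,1,1,1,1,1,1,1,1,1,1,1,1,1,1,1,1,1,2).

From H_k ≅ ker(∂_k) / im(∂_{k+1}) we obtain:

  H_0: rank C_0 − rank ∂_1 = 10 − 9 = 1, and the invariant factors of ∂_1 are all 1, so H_0 ≅ Z.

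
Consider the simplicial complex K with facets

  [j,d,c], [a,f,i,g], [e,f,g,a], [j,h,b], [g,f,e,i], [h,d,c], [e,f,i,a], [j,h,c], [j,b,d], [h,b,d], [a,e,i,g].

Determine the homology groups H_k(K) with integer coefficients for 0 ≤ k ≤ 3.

H_0 ≅ Z^2,  H_1 = 0,  H_2 ≅ Z,  H_3 ≅ Z.

Order the vertices as a < b < c < d < e < f < g < h < i < j. Listing each simplex with vertices in this order, K has dimension 3 with simplices:

  0-simplices (10): a, b, c, d, e, f, g, h, i, j
  1-simplices (19): ae, af, ag, ai, bd, bh, bj, cd, ch, cj, dh, dj, ef, eg, ei, fg, fi, gi, hj
  2-simplices (16): aef, aeg, aei, afg, afi, agi, bdh, bdj, bhj, cdh, cdj, chj, efg, efi, egi, fgi
  3-simplices (5): aefg, aefi, aegi, afgi, efgi

so the chain groups are C_0 ≅ Z^10, C_1 ≅ Z^19, C_2 ≅ Z^16, C_3 ≅ Z^5.

Boundary ∂_1: C_1 → C_0 sends each edge [p,q] (with p < q) to q − p.
This gives a 10×19 integer matrix of rank 8; reducing to Smith normal form yields diagonal entries (1,1,1,1,1,1,1,1).

The boundary map ∂_2: C_2 → C_1 acts by ∂[p,q,r] = [q,r] − [p,r] + [p,q]. For instance
  ∂bhj = hj − bj + bh,
  ∂aei = ei − ai + ae.
This gives a 19×16 integer matrix of rank 11; reducing to Smith normal form yields diagonal entries (1,1,1,1,1,1,1,1,1,1,1).

Boundary ∂_3: C_3 → C_2 sends each 3-simplex σ to the alternating sum Σ_i (−1)^i (σ with its i-th vertex removed). For instance
  ∂afgi = fgi − agi + afi − afg,
  ∂aegi = egi − agi + aei − aeg.
The 16×5 boundary matrix has rank 4 and Smith normal form diag(1,1,1,1).

From H_k ≅ ker(∂_k) / im(∂_{k+1}) we obtain:

  H_0: rank C_0 − rank ∂_1 = 10 − 8 = 2, and the invariant factors of ∂_1 are all 1, so H_0 = Z^2.
  H_1: rank ker ∂_1 − rank ∂_2 = (19 − 8) − 11 = 0, and the invariant factors of ∂_2 are all 1, so H_1 = 0.
  H_2: rank ker ∂_2 − rank ∂_3 = (16 − 11) − 4 = 1, and the invariant factors of ∂_3 are all 1, so H_2 = Z.
  H_3: rank ker ∂_3 − rank ∂_4 = (5 − 4) − 0 = 1, and there is no ∂_4, so H_3 = Z.

(K is a triangulation of the disjoint union of the 2-sphere S^2 and the 3-sphere S^3.)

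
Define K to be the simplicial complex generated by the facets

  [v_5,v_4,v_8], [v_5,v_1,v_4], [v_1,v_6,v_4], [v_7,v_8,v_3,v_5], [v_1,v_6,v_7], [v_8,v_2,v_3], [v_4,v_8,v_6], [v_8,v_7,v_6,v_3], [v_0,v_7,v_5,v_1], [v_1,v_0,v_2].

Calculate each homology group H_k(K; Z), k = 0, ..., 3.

Fix the vertex order v_0 < v_1 < v_2 < v_3 < v_4 < v_5 < v_6 < v_7 < v_8 and write every simplex with vertices in increasing order. Then dim K = 3 and the simplices of K are:

  0-simplices (9): [v_0], [v_1], [v_2], [v_3], [v_4], [v_5], [v_6], [v_7], [v_8]
  1-simplices (23): (23 of them)
  2-simplices (18): (18 of them)
  3-simplices (3): [v_0,v_1,v_5,v_7], [v_3,v_5,v_7,v_8], [v_3,v_6,v_7,v_8]

giving chain groups C_0 ≅ Z^9, C_1 ≅ Z^23, C_2 ≅ Z^18, C_3 ≅ Z^3.

The boundary map ∂_1: C_1 → C_0 maps an edge to its endpoints' difference, ∂[p,q] = q − p. For instance
  ∂[v_4,v_5] = [v_5] − [v_4].
As a 9×23 matrix over Z this has rank 8, with invariant factors (1,1,1,1,1,1,1,1).

Boundary ∂_2: C_2 → C_1 maps a triangle to the signed sum of its edges. For instance
  ∂[v_4,v_5,v_8] = [v_5,v_8] − [v_4,v_8] + [v_4,v_5],
  ∂[v_2,v_3,v_8] = [v_3,v_8] − [v_2,v_8] + [v_2,v_3].
The 23×18 boundary matrix has rank 14 and Smith normal form diag(1,1,1,1,1,1,1,1,1,1,1,1,1,1).

The boundary map ∂_3: C_3 → C_2 sends each 3-simplex σ to the alternating sum Σ_i (−1)^i (σ with its i-th vertex removed). For instance
  ∂[v_3,v_5,v_7,v_8] = [v_5,v_7,v_8] − [v_3,v_7,v_8] + [v_3,v_5,v_8] − [v_3,v_5,v_7],
  ∂[v_0,v_1,v_5,v_7] = [v_1,v_5,v_7] − [v_0,v_5,v_7] + [v_0,v_1,v_7] − [v_0,v_1,v_5].
As a 18×3 matrix over Z this has rank 3, with invariant factors (1,1,1).

Computing H_k = (kernel of ∂_k) / (image of ∂_{k+1}):

  H_0: rank C_0 − rank ∂_1 = 9 − 8 = 1, and the invariant factors of ∂_1 are all 1, so H_0 = Z.
  H_1: rank ker ∂_1 − rank ∂_2 = (23 − 8) − 14 = 1, and the invariant factors of ∂_2 are all 1, so H_1 = Z.
  H_2: rank ker ∂_2 − rank ∂_3 = (18 − 14) − 3 = 1, and the invariant factors of ∂_3 are all 1, so H_2 = Z.
  H_3: rank ker ∂_3 − rank ∂_4 = (3 − 3) − 0 = 0, and there is no ∂_4, so H_3 = 0.

H_0 ≅ Z,  H_1 ≅ Z,  H_2 ≅ Z,  H_3 = 0.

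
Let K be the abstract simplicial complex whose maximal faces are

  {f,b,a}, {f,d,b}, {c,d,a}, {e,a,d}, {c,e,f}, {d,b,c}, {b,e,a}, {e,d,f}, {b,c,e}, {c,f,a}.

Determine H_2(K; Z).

We work with the vertex ordering a < b < c < d < e < f. The simplices of K, each written with vertices in increasing order, are:

  0-simplices (6): a, b, c, d, e, f
  1-simplices (15): ab, ac, ad, ae, af, bc, bd, be, bf, cd, ce, cf, de, df, ef
  2-simplices (10): abe, abf, acd, acf, ade, bcd, bce, bdf, cef, def

giving chain groups C_0 ≅ Z^6, C_1 ≅ Z^15, C_2 ≅ Z^10.

The boundary map ∂_1: C_1 → C_0 maps an edge to its endpoints' difference, ∂[p,q] = q − p.
This gives a 6×15 integer matrix of rank 5; reducing to Smith normal form yields diagonal entries (1,1,1,1,1).

The boundary map ∂_2: C_2 → C_1 acts by ∂[p,q,r] = [q,r] − [p,r] + [p,q]. For instance
  ∂cef = ef − cf + ce,
  ∂abf = bf − af + ab.
As a 15×10 matrix over Z this has rank 10, with invariant factors (1,1,1,1,1,1,1,1,1,2).

Computing H_k = (kernel of ∂_k) / (image of ∂_{k+1}):

  H_2: rank ker ∂_2 − rank ∂_3 = (10 − 10) − 0 = 0, and there is no ∂_3, so H_2 = 0.

H_2 = 0.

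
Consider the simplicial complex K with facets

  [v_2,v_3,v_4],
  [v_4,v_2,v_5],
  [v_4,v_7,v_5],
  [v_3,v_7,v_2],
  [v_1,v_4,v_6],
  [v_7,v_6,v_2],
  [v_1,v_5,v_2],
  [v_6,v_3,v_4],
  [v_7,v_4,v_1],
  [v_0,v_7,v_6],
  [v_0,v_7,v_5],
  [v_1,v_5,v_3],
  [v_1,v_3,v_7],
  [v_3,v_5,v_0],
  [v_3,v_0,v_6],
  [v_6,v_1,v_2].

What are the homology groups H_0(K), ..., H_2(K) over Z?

Order the vertices as v_0 < v_1 < v_2 < v_3 < v_4 < v_5 < v_6 < v_7. Listing each simplex with vertices in this order, K has dimension 2 with simplices:

  0-simplices (8): [v_0], [v_1], [v_2], [v_3], [v_4], [v_5], [v_6], [v_7]
  1-simplices (24): (24 of them)
  2-simplices (16): (16 of them)

so the chain groups are C_0 ≅ Z^8, C_1 ≅ Z^24, C_2 ≅ Z^16.

∂_1: C_1 → C_0 sends each edge [p,q] (with p < q) to q − p. For instance
  ∂[v_1,v_6] = [v_6] − [v_1].
As a 8×24 matrix over Z this has rank 7, with invariant factors (1,1,1,1,1,1,1).

∂_2: C_2 → C_1 sends each 2-simplex [p,q,r] to [q,r] − [p,r] + [p,q]. For instance
  ∂[v_0,v_5,v_7] = [v_5,v_7] − [v_0,v_7] + [v_0,v_5],
  ∂[v_3,v_4,v_6] = [v_4,v_6] − [v_3,v_6] + [v_3,v_4].
The 24×16 boundary matrix has rank 15 and Smith normal form diag(1,1,1,1,1,1,1,1,1,1,1,1,1,1,1).

Computing H_k = (kernel of ∂_k) / (image of ∂_{k+1}):

  H_0: rank C_0 − rank ∂_1 = 8 − 7 = 1, and the invariant factors of ∂_1 are all 1, so H_0 ≅ Z.
  H_1: rank ker ∂_1 − rank ∂_2 = (24 − 7) − 15 = 2, and the invariant factors of ∂_2 are all 1, so H_1 ≅ Z^2.
  H_2: rank ker ∂_2 − rank ∂_3 = (16 − 15) − 0 = 1, and there is no ∂_3, so H_2 ≅ Z.

As a check, the Euler characteristic is 8 − 24 + 16 = 0, which agrees with 1 − 2 + 1 = 0.
(K is a triangulation of the torus T^2.)

H_0 ≅ Z,  H_1 ≅ Z^2,  H_2 ≅ Z.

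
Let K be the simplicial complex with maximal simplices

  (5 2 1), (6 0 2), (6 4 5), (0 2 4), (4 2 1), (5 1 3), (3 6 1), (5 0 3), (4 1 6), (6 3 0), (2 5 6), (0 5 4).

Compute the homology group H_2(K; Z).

Order the vertices as 0 < 1 < 2 < 3 < 4 < 5 < 6. Listing each simplex with vertices in this order, K has dimension 2 with simplices:

  0-simplices (7): [0], [1], [2], [3], [4], [5], [6]
  1-simplices (18): [0,2], [0,3], [0,4], [0,5], [0,6], [1,2], [1,3], [1,4], [1,5], [1,6], [2,4], [2,5], [2,6], [3,5], [3,6], [4,5], [4,6], [5,6]
  2-simplices (12): [0,2,4], [0,2,6], [0,3,5], [0,3,6], [0,4,5], [1,2,4], [1,2,5], [1,3,5], [1,3,6], [1,4,6], [2,5,6], [4,5,6]

Hence C_0 ≅ Z^7, C_1 ≅ Z^18, C_2 ≅ Z^12.

∂_1: C_1 → C_0 is given by ∂[p,q] = [q] − [p]. For instance
  ∂[0,6] = [6] − [0].
The 7×18 boundary matrix has rank 6 and Smith normal form diag(1,1,1,1,1,1).

∂_2: C_2 → C_1 acts by ∂[p,q,r] = [q,r] − [p,r] + [p,q]. For instance
  ∂[1,2,5] = [2,5] − [1,5] + [1,2],
  ∂[0,2,4] = [2,4] − [0,4] + [0,2].
This gives a 18×12 integer matrix of rank 12; reducing to Smith normal form yields diagonal entries (1,1,1,1,1,1,1,1,1,1,1,2).

Computing H_k = (kernel of ∂_k) / (image of ∂_{k+1}):

  H_2: rank ker ∂_2 − rank ∂_3 = (12 − 12) − 0 = 0, and there is no ∂_3, so H_2 ≅ 0.

(K is a triangulation of the real projective plane RP^2.)

H_2 = 0.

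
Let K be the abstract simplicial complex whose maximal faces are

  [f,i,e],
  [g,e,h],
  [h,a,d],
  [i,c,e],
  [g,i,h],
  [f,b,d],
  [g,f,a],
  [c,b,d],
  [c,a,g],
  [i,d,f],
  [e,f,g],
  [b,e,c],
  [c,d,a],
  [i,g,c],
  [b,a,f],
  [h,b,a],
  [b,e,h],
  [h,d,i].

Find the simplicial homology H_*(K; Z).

Take the total order a < b < c < d < e < f < g < h < i on the vertex set. Then K (dimension 2) consists of the simplices:

  0-simplices (9): a, b, c, d, e, f, g, h, i
  1-simplices (27): ab, ac, ad, af, ag, ah, bc, bd, be, bf, bh, cd, ce, cg, ci, df, dh, di, ef, eg, eh, ei, fg, fi, gh, gi, hi
  2-simplices (18): abf, abh, acd, acg, adh, afg, bcd, bce, bdf, beh, cei, cgi, dfi, dhi, efg, efi, egh, ghi

Hence C_0 ≅ Z^9, C_1 ≅ Z^27, C_2 ≅ Z^18.

∂_1: C_1 → C_0 sends each edge [p,q] (with p < q) to q − p. For instance
  ∂di = i − d.
As a 9×27 matrix over Z this has rank 8, with invariant factors (1,1,1,1,1,1,1,1).

∂_2: C_2 → C_1 sends each 2-simplex [p,q,r] to [q,r] − [p,r] + [p,q]. For instance
  ∂bdf = df − bf + bd,
  ∂adh = dh − ah + ad.
This gives a 27×18 integer matrix of rank 18; reducing to Smith normal form yields diagonal entries (1,1,1,1,1,1,1,1,1,1,1,1,1,1,1,1,1,2).

Now H_k = ker ∂_k / im ∂_{k+1}, so:

  H_0: rank C_0 − rank ∂_1 = 9 − 8 = 1, and the invariant factors of ∂_1 are all 1, so H_0 = Z.
  H_1: rank ker ∂_1 − rank ∂_2 = (27 − 8) − 18 = 1, and ∂_2 has invariant factor 2 > 1, so H_1 = Z ⊕ Z/2Z.
  H_2: rank ker ∂_2 − rank ∂_3 = (18 − 18) − 0 = 0, and there is no ∂_3, so H_2 = 0.

As a check, the Euler characteristic is 9 − 27 + 18 = 0, which agrees with 1 − 1 + 0 = 0.

H_0 = Z,  H_1 = Z ⊕ Z/2Z,  H_2 = 0.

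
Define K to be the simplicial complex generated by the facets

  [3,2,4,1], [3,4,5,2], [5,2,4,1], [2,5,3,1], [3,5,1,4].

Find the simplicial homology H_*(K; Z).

H_0 ≅ Z,  H_1 = 0,  H_2 = 0,  H_3 ≅ Z.

Fix the vertex order 1 < 2 < 3 < 4 < 5 and write every simplex with vertices in increasing order. Then dim K = 3 and the simplices of K are:

  0-simplices (5): [1], [2], [3], [4], [5]
  1-simplices (10): [1,2], [1,3], [1,4], [1,5], [2,3], [2,4], [2,5], [3,4], [3,5], [4,5]
  2-simplices (10): [1,2,3], [1,2,4], [1,2,5], [1,3,4], [1,3,5], [1,4,5], [2,3,4], [2,3,5], [2,4,5], [3,4,5]
  3-simplices (5): [1,2,3,4], [1,2,3,5], [1,2,4,5], [1,3,4,5], [2,3,4,5]

giving chain groups C_0 ≅ Z^5, C_1 ≅ Z^10, C_2 ≅ Z^10, C_3 ≅ Z^5.

Boundary ∂_1: C_1 → C_0 maps an edge to its endpoints' difference, ∂[p,q] = q − p.
This gives a 5×10 integer matrix of rank 4; reducing to Smith normal form yields diagonal entries (1,1,1,1).

∂_2: C_2 → C_1 sends each 2-simplex [p,q,r] to [q,r] − [p,r] + [p,q]. For instance
  ∂[1,2,3] = [2,3] − [1,3] + [1,2],
  ∂[1,3,5] = [3,5] − [1,5] + [1,3].
This gives a 10×10 integer matrix of rank 6; reducing to Smith normal form yields diagonal entries (1,1,1,1,1,1).

Boundary ∂_3: C_3 → C_2 sends each 3-simplex σ to the alternating sum Σ_i (−1)^i (σ with its i-th vertex removed). For instance
  ∂[2,3,4,5] = [3,4,5] − [2,4,5] + [2,3,5] − [2,3,4],
  ∂[1,2,3,4] = [2,3,4] − [1,3,4] + [1,2,4] − [1,2,3].
The 10×5 boundary matrix has rank 4 and Smith normal form diag(1,1,1,1).

Now H_k = ker ∂_k / im ∂_{k+1}, so:

  H_0: rank C_0 − rank ∂_1 = 5 − 4 = 1, and the invariant factors of ∂_1 are all 1, so H_0 ≅ Z.
  H_1: rank ker ∂_1 − rank ∂_2 = (10 − 4) − 6 = 0, and the invariant factors of ∂_2 are all 1, so H_1 ≅ 0.
  H_2: rank ker ∂_2 − rank ∂_3 = (10 − 6) − 4 = 0, and the invariant factors of ∂_3 are all 1, so H_2 ≅ 0.
  H_3: rank ker ∂_3 − rank ∂_4 = (5 − 4) − 0 = 1, and there is no ∂_4, so H_3 ≅ Z.

As a check, the Euler characteristic is 5 − 10 + 10 − 5 = 0, which agrees with 1 − 0 + 0 − 1 = 0.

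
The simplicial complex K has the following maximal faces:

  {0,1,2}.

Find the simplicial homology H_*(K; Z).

Take the total order 0 < 1 < 2 on the vertex set. Then K (dimension 2) consists of the simplices:

  0-simplices (3): [0], [1], [2]
  1-simplices (3): [0,1], [0,2], [1,2]
  2-simplices (1): [0,1,2]

Hence C_0 ≅ Z^3, C_1 ≅ Z^3, C_2 ≅ Z^1.

∂_1: C_1 → C_0 sends each edge [p,q] (with p < q) to q − p.
This gives a 3×3 integer matrix of rank 2; reducing to Smith normal form yields diagonal entries (1,1).

∂_2: C_2 → C_1 sends each 2-simplex [p,q,r] to [q,r] − [p,r] + [p,q]. For instance
  ∂[0,1,2] = [1,2] − [0,2] + [0,1].
This gives a 3×1 integer matrix of rank 1; reducing to Smith normal form yields diagonal entries (1).

Now H_k = ker ∂_k / im ∂_{k+1}, so:

  H_0: rank C_0 − rank ∂_1 = 3 − 2 = 1, and the invariant factors of ∂_1 are all 1, so H_0 ≅ Z.
  H_1: rank ker ∂_1 − rank ∂_2 = (3 − 2) − 1 = 0, and the invariant factors of ∂_2 are all 1, so H_1 ≅ 0.
  H_2: rank ker ∂_2 − rank ∂_3 = (1 − 1) − 0 = 0, and there is no ∂_3, so H_2 ≅ 0.

(K is a triangulation of the 2-simplex.)

H_0 = Z,  H_1 = 0,  H_2 = 0.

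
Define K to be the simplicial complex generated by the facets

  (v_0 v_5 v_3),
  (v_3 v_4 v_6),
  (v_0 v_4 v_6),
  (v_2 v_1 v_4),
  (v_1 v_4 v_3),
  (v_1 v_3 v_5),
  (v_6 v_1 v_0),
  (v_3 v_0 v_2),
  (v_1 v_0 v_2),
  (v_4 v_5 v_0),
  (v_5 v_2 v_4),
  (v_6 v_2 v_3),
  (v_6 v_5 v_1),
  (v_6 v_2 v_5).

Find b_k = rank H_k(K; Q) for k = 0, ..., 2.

b_0 = 1, b_1 = 2, b_2 = 1.

Fix the vertex order v_0 < v_1 < v_2 < v_3 < v_4 < v_5 < v_6 and write every simplex with vertices in increasing order. Then dim K = 2 and the simplices of K are:

  0-simplices (7): [v_0], [v_1], [v_2], [v_3], [v_4], [v_5], [v_6]
  1-simplices (21): (21 of them)
  2-simplices (14): (14 of them)

giving chain groups C_0 ≅ Z^7, C_1 ≅ Z^21, C_2 ≅ Z^14.

Boundary ∂_1: C_1 → C_0 maps an edge to its endpoints' difference, ∂[p,q] = q − p. For instance
  ∂[v_2,v_4] = [v_4] − [v_2].
The 7×21 boundary matrix has rank 6 and Smith normal form diag(1,1,1,1,1,1).

Boundary ∂_2: C_2 → C_1 maps a triangle to the signed sum of its edges. For instance
  ∂[v_2,v_4,v_5] = [v_4,v_5] − [v_2,v_5] + [v_2,v_4],
  ∂[v_1,v_3,v_5] = [v_3,v_5] − [v_1,v_5] + [v_1,v_3].
As a 21×14 matrix over Z this has rank 13, with invariant factors (1,1,1,1,1,1,1,1,1,1,1,1,1).

Now H_k = ker ∂_k / im ∂_{k+1}, so:

  H_0: rank C_0 − rank ∂_1 = 7 − 6 = 1, and the invariant factors of ∂_1 are all 1, so H_0 ≅ Z.
  H_1: rank ker ∂_1 − rank ∂_2 = (21 − 6) − 13 = 2, and the invariant factors of ∂_2 are all 1, so H_1 ≅ Z^2.
  H_2: rank ker ∂_2 − rank ∂_3 = (14 − 13) − 0 = 1, and there is no ∂_3, so H_2 ≅ Z.

Hence the Betti numbers are b_0 = 1, b_1 = 2, b_2 = 1.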